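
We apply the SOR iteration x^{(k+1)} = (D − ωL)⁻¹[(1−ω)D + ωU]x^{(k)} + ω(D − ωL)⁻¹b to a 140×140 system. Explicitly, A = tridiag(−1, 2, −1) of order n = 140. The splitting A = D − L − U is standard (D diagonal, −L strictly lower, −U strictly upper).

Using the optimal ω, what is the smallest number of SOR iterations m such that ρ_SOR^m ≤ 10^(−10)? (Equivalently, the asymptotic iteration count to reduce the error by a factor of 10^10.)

B_J for the 140×140 system has eigenvalues cos(kπ/141); ρ_J = cos(π/141) = 0.9997518.
√(1 − cos²(π/141)) = sin(π/141) ≈ 0.0222790.
ω* = 2 / (1 + 0.0222790) = 2 / 1.0222790 ≈ 1.9564131.
and ρ(B_{ω*}) = 1.9564131 − 1 = 0.9564131.
Need (0.9564131)^m ≤ 10^(−10): m ≥ 10·ln10/|ln 0.9564131| = 23.0259/0.0445653 = 516.678 ⇒ m = 517.

m = 517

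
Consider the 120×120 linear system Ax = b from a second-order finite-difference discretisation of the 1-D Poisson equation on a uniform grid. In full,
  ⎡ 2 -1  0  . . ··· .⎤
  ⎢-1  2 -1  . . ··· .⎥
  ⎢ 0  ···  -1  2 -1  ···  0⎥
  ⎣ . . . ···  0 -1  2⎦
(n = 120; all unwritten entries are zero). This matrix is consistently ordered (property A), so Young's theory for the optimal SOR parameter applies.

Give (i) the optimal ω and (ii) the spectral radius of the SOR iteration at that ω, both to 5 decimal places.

½·tridiag(1,0,1) at n=120: λ_k = cos(kπ/121); max |λ| at k=1 ⇒ ρ_J = cos(π/121) ≈ 0.99966.
√(1−ρ_J²) = |sin(π/121)| = 0.025961
Then 2/(1+√(1−ρ_J²)) = 2/(1+0.025961); ω* = 2/1.025961 = 1.94939.
[ρ_SOR] ω* − 1 = 0.94939.

ω* = 1.94939, ρ_SOR = 0.94939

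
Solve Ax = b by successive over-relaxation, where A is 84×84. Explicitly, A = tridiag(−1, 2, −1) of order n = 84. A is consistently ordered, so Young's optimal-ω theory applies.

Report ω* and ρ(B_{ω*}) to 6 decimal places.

ω* = 1.928731, ρ_SOR = 0.928731

B_J for the 84×84 system has eigenvalues cos(kπ/85); ρ_J = cos(π/85) = 0.999317.
root = sin(π/85) = 0.0369515  (since 1−cos² = sin²).
ω* = 2/(1+0.0369515) = 1.928731
and ρ(B_{ω*}) = 1.928731 − 1 = 0.928731.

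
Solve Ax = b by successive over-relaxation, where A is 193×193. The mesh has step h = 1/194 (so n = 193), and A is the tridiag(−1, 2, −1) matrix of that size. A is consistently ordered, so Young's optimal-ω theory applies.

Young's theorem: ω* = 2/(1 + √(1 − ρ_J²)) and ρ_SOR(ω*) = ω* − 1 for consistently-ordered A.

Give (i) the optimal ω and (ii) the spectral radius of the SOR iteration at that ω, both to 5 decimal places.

ρ_J = max_k |cos(kπ/194)| = cos(π/194) = 0.99987
√(1 − cos²(π/194)) = sin(π/194) ≈ 0.016193.
ω* = 2/(1+0.016193) = 1.96813
ρ_SOR = ω* − 1 = 1.96813 − 1 = 0.96813.

ω* = 1.96813, ρ_SOR = 0.96813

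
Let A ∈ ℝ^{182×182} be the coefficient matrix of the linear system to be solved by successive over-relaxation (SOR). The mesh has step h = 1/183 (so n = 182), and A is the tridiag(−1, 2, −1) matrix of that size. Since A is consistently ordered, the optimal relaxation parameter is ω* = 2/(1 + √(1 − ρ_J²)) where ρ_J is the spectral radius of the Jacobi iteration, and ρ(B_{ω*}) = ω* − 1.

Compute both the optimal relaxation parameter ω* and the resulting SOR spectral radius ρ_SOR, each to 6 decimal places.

ω* = 1.966247, ρ_SOR = 0.966247

spectrum of D⁻¹(L+U) = {cos(kπ/183) : 1≤k≤182}; ρ_J = cos(π/183) = 0.999853.
√(1 − cos²(π/183)) = sin(π/183) ≈ 0.0171663.
ω* = 2/(1+0.0171663) = 1.966247
At ω = 1.966247 every |λ(B_ω)| = ω−1, so ρ_SOR = 0.966247.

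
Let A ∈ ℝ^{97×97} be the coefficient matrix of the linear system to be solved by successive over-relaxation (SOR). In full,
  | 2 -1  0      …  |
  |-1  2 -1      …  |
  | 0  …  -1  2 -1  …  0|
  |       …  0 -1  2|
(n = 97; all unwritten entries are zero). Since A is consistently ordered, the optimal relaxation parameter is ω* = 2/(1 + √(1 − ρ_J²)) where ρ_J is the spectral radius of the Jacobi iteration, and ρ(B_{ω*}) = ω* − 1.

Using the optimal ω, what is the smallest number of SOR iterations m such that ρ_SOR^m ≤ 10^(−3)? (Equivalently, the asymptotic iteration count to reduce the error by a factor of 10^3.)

m = 108

spectrum of D⁻¹(L+U) = {cos(kπ/98) : 1≤k≤97}; ρ_J = cos(π/98) = 0.9994862.
1 − cos²(π/98) = sin²(π/98) ⇒ √(1−ρ_J²) = sin(π/98) = 0.0320516.
ω* = 2/(1+0.0320516) = 1.9378876
and ρ(B_{ω*}) = 1.9378876 − 1 = 0.9378876.
ρ_SOR^m ≤ 10^(−3) ⇔ m ≥ 3·ln10/(−ln 0.9378876) = 6.90776/0.0641252 = 107.723; m = ⌈107.723⌉ = 108.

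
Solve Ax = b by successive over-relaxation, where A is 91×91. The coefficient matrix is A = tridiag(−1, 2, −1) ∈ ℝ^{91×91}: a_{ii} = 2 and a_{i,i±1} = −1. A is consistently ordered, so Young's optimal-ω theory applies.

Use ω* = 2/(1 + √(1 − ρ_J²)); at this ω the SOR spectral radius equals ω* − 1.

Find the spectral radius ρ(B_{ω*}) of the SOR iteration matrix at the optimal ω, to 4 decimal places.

½·tridiag(1,0,1) at n=91: λ_k = cos(kπ/92); max |λ| at k=1 ⇒ ρ_J = cos(π/92) ≈ 0.9994.
√(1 − cos²(π/92)) = sin(π/92) ≈ 0.03414.
Then 2/(1+√(1−ρ_J²)) = 2/(1+0.03414); ω* = 2/1.03414 = 1.9340.
ρ_SOR = ω* − 1 ≈ 0.9340.

ρ_SOR = 0.9340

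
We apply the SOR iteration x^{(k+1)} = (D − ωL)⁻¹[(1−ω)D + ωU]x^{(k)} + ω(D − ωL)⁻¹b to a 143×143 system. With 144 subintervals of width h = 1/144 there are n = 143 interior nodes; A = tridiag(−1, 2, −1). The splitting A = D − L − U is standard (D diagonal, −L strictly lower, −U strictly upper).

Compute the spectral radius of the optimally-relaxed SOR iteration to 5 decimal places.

ρ_SOR = 0.95730

n=143: λ(B_J) = 1 − λ(A)/2 = cos(kπ/144); k=1 gives ρ_J = 0.99976.
1 − cos²(π/144) = sin²(π/144) ⇒ √(1−ρ_J²) = sin(π/144) = 0.021815.
ω* = 2/(1+0.021815) = 1.95730
[ρ_SOR] ω* − 1 = 0.95730.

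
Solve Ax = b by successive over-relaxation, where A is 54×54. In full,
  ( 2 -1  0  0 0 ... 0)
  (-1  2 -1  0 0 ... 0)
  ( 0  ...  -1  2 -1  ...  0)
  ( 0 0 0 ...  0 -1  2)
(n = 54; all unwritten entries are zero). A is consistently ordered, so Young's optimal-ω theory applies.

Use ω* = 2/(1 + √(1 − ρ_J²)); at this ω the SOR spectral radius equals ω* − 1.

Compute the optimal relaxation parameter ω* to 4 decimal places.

ω* = 1.8920

B_J for the 54×54 system has eigenvalues cos(kπ/55); ρ_J = cos(π/55) = 0.9984.
√(1−ρ_J²) simplifies to sin(π/55) = 0.05709.
[ω*] 2 ÷ (1 + 0.05709) = 2 ÷ 1.05709 = 1.8920.
ρ_SOR = ω* − 1 ≈ 0.8920.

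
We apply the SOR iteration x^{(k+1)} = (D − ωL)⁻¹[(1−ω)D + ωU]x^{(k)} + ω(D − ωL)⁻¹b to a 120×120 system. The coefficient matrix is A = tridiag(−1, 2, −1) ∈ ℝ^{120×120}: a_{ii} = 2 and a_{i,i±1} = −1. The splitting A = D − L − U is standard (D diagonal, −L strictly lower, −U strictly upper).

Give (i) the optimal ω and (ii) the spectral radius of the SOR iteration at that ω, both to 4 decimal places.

[ρ_J] n=120: ρ(B_J) = cos(π/(n+1)) = cos(π/121) = 0.9997.
1 − cos²(π/121) = sin²(π/121) ⇒ √(1−ρ_J²) = sin(π/121) = 0.02596.
ω* = 2/(1+0.02596) = 1.9494
ρ_SOR = ω* − 1 ≈ 0.9494.

ω* = 1.9494, ρ_SOR = 0.9494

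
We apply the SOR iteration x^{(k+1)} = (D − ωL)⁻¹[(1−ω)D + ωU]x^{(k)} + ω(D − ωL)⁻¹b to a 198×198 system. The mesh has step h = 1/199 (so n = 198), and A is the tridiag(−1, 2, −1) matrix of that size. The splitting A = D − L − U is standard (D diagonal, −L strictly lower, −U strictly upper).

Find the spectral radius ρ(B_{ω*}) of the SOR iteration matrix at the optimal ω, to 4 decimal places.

B_J for the 198×198 system has eigenvalues cos(kπ/199); ρ_J = cos(π/199) = 0.9999.
1 − cos²(π/199) = sin²(π/199) ⇒ √(1−ρ_J²) = sin(π/199) = 0.01579.
ω* = 2/(1+0.01579) = 1.9689
ρ_SOR = ω* − 1 ≈ 0.9689.

ρ_SOR = 0.9689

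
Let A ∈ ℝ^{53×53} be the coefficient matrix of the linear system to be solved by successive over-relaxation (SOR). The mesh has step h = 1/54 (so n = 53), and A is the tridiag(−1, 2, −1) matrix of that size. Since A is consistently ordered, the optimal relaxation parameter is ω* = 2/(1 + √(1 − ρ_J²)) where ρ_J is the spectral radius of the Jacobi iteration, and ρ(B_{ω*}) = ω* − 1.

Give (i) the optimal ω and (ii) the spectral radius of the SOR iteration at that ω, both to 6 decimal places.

ω* = 1.890100, ρ_SOR = 0.890100

spectrum of D⁻¹(L+U) = {cos(kπ/54) : 1≤k≤53}; ρ_J = cos(π/54) = 0.998308.
√(1−ρ_J²) = |sin(π/54)| = 0.0581448
Then 2/(1+√(1−ρ_J²)) = 2/(1+0.0581448); ω* = 2/1.0581448 = 1.890100.
ρ_SOR = ω* − 1 ≈ 0.890100.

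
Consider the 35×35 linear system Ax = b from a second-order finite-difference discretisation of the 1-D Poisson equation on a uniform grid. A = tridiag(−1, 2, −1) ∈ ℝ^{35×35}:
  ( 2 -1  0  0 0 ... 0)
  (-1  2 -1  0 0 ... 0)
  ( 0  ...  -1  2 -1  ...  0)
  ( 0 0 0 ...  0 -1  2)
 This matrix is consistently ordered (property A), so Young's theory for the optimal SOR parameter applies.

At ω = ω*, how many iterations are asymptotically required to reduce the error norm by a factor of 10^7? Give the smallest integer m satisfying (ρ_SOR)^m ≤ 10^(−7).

[ρ_J] n=35: ρ(B_J) = cos(π/(n+1)) = cos(π/36) = 0.9961947.
√(1 − cos²(π/36)) = sin(π/36) ≈ 0.0871557.
ω* = 2 / (1 + 0.0871557) = 2 / 1.0871557 ≈ 1.8396629.
Hence ρ(B_{ω*}) = 1.8396629 − 1 = 0.8396629.
m ≥ 7·ln10 / (−ln 0.8396629) = 92.233; smallest integer m = 93.

m = 93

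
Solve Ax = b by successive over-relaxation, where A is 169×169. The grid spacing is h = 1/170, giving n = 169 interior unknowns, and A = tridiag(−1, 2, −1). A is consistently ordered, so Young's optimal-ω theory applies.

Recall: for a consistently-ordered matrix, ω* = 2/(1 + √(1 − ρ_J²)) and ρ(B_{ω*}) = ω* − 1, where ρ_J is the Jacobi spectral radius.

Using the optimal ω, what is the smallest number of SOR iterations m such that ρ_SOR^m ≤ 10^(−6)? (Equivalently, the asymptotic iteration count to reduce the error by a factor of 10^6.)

m = 374

[ρ_J] n=169: ρ(B_J) = cos(π/(n+1)) = cos(π/170) = 0.9998293.
1 − cos²(π/170) = sin²(π/170) ⇒ √(1−ρ_J²) = sin(π/170) = 0.0184789.
[ω*] 2 ÷ (1 + 0.0184789) = 2 ÷ 1.0184789 = 1.9637127.
and ρ(B_{ω*}) = 1.9637127 − 1 = 0.9637127.
ρ_SOR^m ≤ 10^(−6) ⇔ m ≥ 6·ln10/(−ln 0.9637127) = 13.8155/0.0369621 = 373.775; m = ⌈373.775⌉ = 374.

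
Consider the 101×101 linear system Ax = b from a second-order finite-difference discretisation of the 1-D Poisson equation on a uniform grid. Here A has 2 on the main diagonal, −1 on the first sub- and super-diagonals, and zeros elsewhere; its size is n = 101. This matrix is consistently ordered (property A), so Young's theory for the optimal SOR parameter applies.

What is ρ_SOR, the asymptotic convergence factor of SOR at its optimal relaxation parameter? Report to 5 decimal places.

n=101: λ(B_J) = 1 − λ(A)/2 = cos(kπ/102); k=1 gives ρ_J = 0.99953.
root = sin(π/102) = 0.030795  (since 1−cos² = sin²).
ω* = 2 / (1 + 0.030795) = 2 / 1.030795 ≈ 1.94025.
ρ(B_{ω*}) = ω*−1 = 0.94025

ρ_SOR = 0.94025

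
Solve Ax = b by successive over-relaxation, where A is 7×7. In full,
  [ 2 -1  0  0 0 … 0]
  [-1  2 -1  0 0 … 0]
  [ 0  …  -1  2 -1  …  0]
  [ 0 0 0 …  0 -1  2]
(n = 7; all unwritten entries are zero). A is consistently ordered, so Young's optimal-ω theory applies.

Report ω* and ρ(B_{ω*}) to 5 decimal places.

With n=7, ρ(Jacobi) = cos(π/8) = 0.92388.
√(1 − cos²(π/8)) = sin(π/8) ≈ 0.382683.
ω* = 2/(1 + 0.382683) = 2/1.382683 = 1.44646.
ρ(B_{ω*}) = ω*−1 = 0.44646

ω* = 1.44646, ρ_SOR = 0.44646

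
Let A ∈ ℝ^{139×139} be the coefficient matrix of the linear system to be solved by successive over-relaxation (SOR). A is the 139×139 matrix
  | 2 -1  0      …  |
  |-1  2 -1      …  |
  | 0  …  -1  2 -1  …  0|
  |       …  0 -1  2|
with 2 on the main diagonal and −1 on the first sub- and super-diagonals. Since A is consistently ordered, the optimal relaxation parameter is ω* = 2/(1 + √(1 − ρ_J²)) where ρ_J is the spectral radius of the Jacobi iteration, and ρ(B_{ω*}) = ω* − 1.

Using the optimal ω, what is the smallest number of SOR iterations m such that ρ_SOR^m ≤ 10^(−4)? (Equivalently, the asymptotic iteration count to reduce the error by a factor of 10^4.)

ρ_J = max_k |cos(kπ/140)| = cos(π/140) = 0.9997482
√(1−ρ_J²) simplifies to sin(π/140) = 0.0224381.
Young: ω* = 2/(1+√(1−ρ_J²)) = 2/(1+0.0224381) = 2/1.0224381 = 1.9561086.
Hence ρ(B_{ω*}) = 1.9561086 − 1 = 0.9561086.
4·ln10 = 9.21034; −ln(0.9561086) = 0.0448838; m = ⌈9.21034/0.0448838⌉ = ⌈205.204⌉ = 206.

m = 206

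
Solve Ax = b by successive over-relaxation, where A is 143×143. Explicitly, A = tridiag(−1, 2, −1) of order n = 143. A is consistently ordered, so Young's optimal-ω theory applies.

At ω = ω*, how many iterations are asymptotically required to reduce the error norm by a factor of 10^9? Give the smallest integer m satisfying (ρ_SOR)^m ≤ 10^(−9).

m = 475

B_J for the 143×143 system has eigenvalues cos(kπ/144); ρ_J = cos(π/144) = 0.9997620.
root = sin(π/144) = 0.0218149  (since 1−cos² = sin²).
Then 2/(1+√(1−ρ_J²)) = 2/(1+0.0218149); ω* = 2/1.0218149 = 1.9573017.
ρ(B_{ω*}) = ω*−1 = 0.9573017
ρ_SOR^m ≤ 10^(−9) ⇔ m ≥ 9·ln10/(−ln 0.9573017) = 20.7233/0.0436367 = 474.905; m = ⌈474.905⌉ = 475.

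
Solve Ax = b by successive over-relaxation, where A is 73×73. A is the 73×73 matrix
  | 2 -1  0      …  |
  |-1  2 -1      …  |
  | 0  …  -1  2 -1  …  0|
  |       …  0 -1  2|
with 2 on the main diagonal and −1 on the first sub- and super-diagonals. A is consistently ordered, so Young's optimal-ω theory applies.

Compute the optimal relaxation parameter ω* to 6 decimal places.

½·tridiag(1,0,1) at n=73: λ_k = cos(kπ/74); max |λ| at k=1 ⇒ ρ_J = cos(π/74) ≈ 0.999099.
√(1−ρ_J²) = |sin(π/74)| = 0.0424412
So ω* = 2/1.0424412 = 1.918573 (Young).
ρ_SOR = ω* − 1 = 1.918573 − 1 = 0.918573.

ω* = 1.918573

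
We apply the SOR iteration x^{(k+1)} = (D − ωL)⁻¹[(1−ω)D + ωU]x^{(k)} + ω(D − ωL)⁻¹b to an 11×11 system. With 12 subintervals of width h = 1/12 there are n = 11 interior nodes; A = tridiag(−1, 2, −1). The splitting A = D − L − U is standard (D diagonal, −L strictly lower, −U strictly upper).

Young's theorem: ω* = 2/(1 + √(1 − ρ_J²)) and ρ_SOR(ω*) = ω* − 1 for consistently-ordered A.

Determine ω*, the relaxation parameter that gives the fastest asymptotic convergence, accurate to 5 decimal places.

n=11: λ(B_J) = 1 − λ(A)/2 = cos(kπ/12); k=1 gives ρ_J = 0.96593.
root = sin(π/12) = 0.258819  (since 1−cos² = sin²).
Young: ω* = 2/(1+√(1−ρ_J²)) = 2/(1+0.258819) = 2/1.258819 = 1.58879.
[ρ_SOR] ω* − 1 = 0.58879.

ω* = 1.58879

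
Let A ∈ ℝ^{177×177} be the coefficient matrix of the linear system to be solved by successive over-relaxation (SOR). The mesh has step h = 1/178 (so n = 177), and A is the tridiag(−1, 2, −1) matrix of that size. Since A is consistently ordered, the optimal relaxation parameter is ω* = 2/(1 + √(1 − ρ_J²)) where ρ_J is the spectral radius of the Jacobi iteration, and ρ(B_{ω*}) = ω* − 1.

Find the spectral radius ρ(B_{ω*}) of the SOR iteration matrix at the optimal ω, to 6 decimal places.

ρ_SOR = 0.965315

½·tridiag(1,0,1) at n=177: λ_k = cos(kπ/178); max |λ| at k=1 ⇒ ρ_J = cos(π/178) ≈ 0.999844.
√(1−ρ_J²) simplifies to sin(π/178) = 0.0176485.
[ω*] 2 ÷ (1 + 0.0176485) = 2 ÷ 1.0176485 = 1.965315.
ρ(B_{ω*}) = ω*−1 = 0.965315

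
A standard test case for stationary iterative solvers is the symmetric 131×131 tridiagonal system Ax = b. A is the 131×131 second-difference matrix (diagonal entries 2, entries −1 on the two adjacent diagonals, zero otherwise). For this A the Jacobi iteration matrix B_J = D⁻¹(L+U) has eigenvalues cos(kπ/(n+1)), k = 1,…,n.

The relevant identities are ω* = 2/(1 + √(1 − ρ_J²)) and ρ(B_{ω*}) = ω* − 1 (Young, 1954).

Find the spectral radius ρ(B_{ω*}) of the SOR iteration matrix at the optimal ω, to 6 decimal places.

ρ_SOR = 0.953511

With n=131, ρ(Jacobi) = cos(π/132) = 0.999717.
root = sin(π/132) = 0.0237977  (since 1−cos² = sin²).
[ω*] 2 ÷ (1 + 0.0237977) = 2 ÷ 1.0237977 = 1.953511.
At ω = 1.953511 every |λ(B_ω)| = ω−1, so ρ_SOR = 0.953511.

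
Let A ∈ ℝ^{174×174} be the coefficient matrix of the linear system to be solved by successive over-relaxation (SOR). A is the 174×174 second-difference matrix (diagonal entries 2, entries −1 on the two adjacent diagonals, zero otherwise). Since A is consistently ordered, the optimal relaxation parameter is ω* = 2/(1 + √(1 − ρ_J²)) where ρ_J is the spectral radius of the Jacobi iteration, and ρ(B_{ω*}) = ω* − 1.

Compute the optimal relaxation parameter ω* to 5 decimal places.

ω* = 1.96473

ρ_J = max_k |cos(kπ/175)| = cos(π/175) = 0.99984
√(1 − cos²(π/175)) = sin(π/175) ≈ 0.017951.
ω* = 2 / (1 + 0.017951) = 2 / 1.017951 ≈ 1.96473.
[ρ_SOR] ω* − 1 = 0.96473.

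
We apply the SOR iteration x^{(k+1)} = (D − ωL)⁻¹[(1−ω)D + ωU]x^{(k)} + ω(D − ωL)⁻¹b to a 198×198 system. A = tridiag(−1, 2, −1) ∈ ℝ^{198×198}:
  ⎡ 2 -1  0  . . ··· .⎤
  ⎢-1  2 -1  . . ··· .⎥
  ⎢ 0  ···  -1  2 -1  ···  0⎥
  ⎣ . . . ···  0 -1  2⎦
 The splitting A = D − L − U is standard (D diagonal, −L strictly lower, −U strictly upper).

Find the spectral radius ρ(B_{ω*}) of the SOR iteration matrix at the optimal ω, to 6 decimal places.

ρ_SOR = 0.968918

n=198: λ(B_J) = 1 − λ(A)/2 = cos(kπ/199); k=1 gives ρ_J = 0.999875.
√(1−ρ_J²) simplifies to sin(π/199) = 0.0157862.
ω* = 2/(1 + 0.0157862) = 2/1.0157862 = 1.968918.
ρ(B_{ω*}) = ω*−1 = 0.968918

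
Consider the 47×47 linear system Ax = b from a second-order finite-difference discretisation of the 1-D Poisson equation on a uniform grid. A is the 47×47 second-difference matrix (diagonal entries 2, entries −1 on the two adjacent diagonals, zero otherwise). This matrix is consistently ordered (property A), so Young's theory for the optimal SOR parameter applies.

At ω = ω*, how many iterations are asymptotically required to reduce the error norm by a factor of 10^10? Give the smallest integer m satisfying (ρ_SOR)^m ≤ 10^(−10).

m = 176

n=47: λ(B_J) = 1 − λ(A)/2 = cos(kπ/48); k=1 gives ρ_J = 0.9978589.
√(1−ρ_J²) simplifies to sin(π/48) = 0.0654031.
[ω*] 2 ÷ (1 + 0.0654031) = 2 ÷ 1.0654031 = 1.8772237.
ρ_SOR = ω* − 1 ≈ 0.8772237.
m ≥ 10·ln10 / (−ln 0.8772237) = 175.780; smallest integer m = 176.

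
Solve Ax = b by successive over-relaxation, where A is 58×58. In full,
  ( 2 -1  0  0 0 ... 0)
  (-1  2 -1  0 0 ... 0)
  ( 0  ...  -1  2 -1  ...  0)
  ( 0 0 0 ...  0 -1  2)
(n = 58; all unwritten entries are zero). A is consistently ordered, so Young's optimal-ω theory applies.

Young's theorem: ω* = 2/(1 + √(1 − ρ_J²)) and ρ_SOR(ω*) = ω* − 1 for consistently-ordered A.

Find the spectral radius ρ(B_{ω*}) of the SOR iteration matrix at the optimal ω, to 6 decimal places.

ρ_J = max_k |cos(kπ/59)| = cos(π/59) = 0.998583
√(1−ρ_J²) simplifies to sin(π/59) = 0.0532222.
ω* = 2 / (1 + 0.0532222) = 2 / 1.0532222 ≈ 1.898935.
ρ_SOR = ω* − 1 = 1.898935 − 1 = 0.898935.

ρ_SOR = 0.898935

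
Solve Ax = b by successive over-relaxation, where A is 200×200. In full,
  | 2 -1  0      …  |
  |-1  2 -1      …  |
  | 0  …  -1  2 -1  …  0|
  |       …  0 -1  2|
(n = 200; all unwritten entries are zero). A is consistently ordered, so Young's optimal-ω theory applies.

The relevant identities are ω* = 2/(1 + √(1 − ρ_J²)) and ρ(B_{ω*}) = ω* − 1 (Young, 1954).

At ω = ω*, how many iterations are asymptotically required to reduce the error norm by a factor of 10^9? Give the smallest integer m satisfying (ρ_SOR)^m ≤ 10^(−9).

m = 663

spectrum of D⁻¹(L+U) = {cos(kπ/201) : 1≤k≤200}; ρ_J = cos(π/201) = 0.9998779.
1 − cos²(π/201) = sin²(π/201) ⇒ √(1−ρ_J²) = sin(π/201) = 0.0156292.
So ω* = 2/1.0156292 = 1.9692226 (Young).
and ρ(B_{ω*}) = 1.9692226 − 1 = 0.9692226.
m ≥ 9·ln10 / (−ln 0.9692226) = 662.912; smallest integer m = 663.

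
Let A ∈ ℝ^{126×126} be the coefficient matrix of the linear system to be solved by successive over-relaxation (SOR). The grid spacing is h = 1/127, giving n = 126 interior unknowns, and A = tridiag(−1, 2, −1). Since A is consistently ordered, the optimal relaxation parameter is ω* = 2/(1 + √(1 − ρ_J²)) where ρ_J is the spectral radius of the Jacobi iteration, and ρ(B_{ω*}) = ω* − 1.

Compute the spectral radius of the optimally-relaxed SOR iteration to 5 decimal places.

ρ_SOR = 0.95173

½·tridiag(1,0,1) at n=126: λ_k = cos(kπ/127); max |λ| at k=1 ⇒ ρ_J = cos(π/127) ≈ 0.99969.
1 − cos²(π/127) = sin²(π/127) ⇒ √(1−ρ_J²) = sin(π/127) = 0.024734.
So ω* = 2/1.024734 = 1.95173 (Young).
Hence ρ(B_{ω*}) = 1.95173 − 1 = 0.95173.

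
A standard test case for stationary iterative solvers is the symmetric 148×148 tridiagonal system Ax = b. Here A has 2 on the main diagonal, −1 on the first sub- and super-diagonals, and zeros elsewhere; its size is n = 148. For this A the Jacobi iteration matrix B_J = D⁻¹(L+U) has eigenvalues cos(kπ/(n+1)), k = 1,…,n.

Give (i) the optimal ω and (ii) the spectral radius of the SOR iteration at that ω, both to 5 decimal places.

spectrum of D⁻¹(L+U) = {cos(kπ/149) : 1≤k≤148}; ρ_J = cos(π/149) = 0.99978.
root = sin(π/149) = 0.021083  (since 1−cos² = sin²).
ω* = 2/(1+0.021083) = 1.95870
ρ_SOR = ω* − 1 = 1.95870 − 1 = 0.95870.

ω* = 1.95870, ρ_SOR = 0.95870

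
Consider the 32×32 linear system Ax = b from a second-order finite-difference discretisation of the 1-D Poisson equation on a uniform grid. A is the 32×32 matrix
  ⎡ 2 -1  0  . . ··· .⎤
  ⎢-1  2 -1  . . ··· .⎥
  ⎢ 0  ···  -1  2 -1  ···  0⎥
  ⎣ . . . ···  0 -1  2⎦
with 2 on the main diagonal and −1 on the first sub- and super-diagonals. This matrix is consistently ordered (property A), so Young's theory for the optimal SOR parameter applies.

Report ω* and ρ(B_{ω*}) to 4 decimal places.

ω* = 1.8264, ρ_SOR = 0.8264

[ρ_J] n=32: ρ(B_J) = cos(π/(n+1)) = cos(π/33) = 0.9955.
root = sin(π/33) = 0.09506  (since 1−cos² = sin²).
So ω* = 2/1.09506 = 1.8264 (Young).
ρ_SOR = ω* − 1 = 1.8264 − 1 = 0.8264.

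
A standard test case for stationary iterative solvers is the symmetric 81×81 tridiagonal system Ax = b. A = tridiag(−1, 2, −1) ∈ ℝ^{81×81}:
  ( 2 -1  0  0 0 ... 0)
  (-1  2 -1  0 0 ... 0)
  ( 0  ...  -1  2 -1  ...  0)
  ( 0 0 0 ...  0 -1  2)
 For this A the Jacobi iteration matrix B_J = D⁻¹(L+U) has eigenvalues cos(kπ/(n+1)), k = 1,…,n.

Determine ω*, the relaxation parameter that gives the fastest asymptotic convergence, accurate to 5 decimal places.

ω* = 1.92622

[ρ_J] n=81: ρ(B_J) = cos(π/(n+1)) = cos(π/82) = 0.99927.
√(1−ρ_J²) simplifies to sin(π/82) = 0.038303.
[ω*] 2 ÷ (1 + 0.038303) = 2 ÷ 1.038303 = 1.92622.
[ρ_SOR] ω* − 1 = 0.92622.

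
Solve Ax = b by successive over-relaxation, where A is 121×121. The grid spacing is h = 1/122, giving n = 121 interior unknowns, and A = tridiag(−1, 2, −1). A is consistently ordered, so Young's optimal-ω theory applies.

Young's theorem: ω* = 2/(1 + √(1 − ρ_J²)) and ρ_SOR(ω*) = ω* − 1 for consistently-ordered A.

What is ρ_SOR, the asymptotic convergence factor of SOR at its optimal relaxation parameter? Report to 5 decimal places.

½·tridiag(1,0,1) at n=121: λ_k = cos(kπ/122); max |λ| at k=1 ⇒ ρ_J = cos(π/122) ≈ 0.99967.
√(1 − cos²(π/122)) = sin(π/122) ≈ 0.025748.
ω* = 2/(1+0.025748) = 1.94980
ρ_SOR = ω* − 1 = 1.94980 − 1 = 0.94980.

ρ_SOR = 0.94980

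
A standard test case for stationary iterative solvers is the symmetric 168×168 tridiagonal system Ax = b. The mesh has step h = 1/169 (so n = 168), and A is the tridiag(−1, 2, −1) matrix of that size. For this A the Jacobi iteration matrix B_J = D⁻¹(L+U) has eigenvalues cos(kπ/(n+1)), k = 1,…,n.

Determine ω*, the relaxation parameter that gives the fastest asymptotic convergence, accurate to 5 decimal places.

ω* = 1.96350

n=168: λ(B_J) = 1 − λ(A)/2 = cos(kπ/169); k=1 gives ρ_J = 0.99983.
root = sin(π/169) = 0.018588  (since 1−cos² = sin²).
Young: ω* = 2/(1+√(1−ρ_J²)) = 2/(1+0.018588) = 2/1.018588 = 1.96350.
Hence ρ(B_{ω*}) = 1.96350 − 1 = 0.96350.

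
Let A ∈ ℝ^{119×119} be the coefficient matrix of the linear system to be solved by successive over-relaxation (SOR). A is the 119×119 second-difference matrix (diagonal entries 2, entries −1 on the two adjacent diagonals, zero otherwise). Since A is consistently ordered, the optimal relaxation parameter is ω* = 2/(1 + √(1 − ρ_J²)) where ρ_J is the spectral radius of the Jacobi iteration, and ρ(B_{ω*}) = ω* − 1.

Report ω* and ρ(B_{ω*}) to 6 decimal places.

ω* = 1.948982, ρ_SOR = 0.948982

B_J for the 119×119 system has eigenvalues cos(kπ/120); ρ_J = cos(π/120) = 0.999657.
1 − cos²(π/120) = sin²(π/120) ⇒ √(1−ρ_J²) = sin(π/120) = 0.0261769.
Then 2/(1+√(1−ρ_J²)) = 2/(1+0.0261769); ω* = 2/1.0261769 = 1.948982.
Hence ρ(B_{ω*}) = 1.948982 − 1 = 0.948982.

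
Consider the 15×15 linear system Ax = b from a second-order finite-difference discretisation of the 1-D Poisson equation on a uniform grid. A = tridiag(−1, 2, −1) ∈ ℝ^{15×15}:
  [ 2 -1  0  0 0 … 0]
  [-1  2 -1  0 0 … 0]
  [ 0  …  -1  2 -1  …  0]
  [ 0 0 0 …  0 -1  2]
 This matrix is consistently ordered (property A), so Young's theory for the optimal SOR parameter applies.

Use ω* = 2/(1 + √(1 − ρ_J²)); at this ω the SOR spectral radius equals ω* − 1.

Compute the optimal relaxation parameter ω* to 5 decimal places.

ω* = 1.67351

[ρ_J] n=15: ρ(B_J) = cos(π/(n+1)) = cos(π/16) = 0.98079.
1 − cos²(π/16) = sin²(π/16) ⇒ √(1−ρ_J²) = sin(π/16) = 0.195090.
ω* = 2/(1+0.195090) = 1.67351
ρ_SOR = ω* − 1 ≈ 0.67351.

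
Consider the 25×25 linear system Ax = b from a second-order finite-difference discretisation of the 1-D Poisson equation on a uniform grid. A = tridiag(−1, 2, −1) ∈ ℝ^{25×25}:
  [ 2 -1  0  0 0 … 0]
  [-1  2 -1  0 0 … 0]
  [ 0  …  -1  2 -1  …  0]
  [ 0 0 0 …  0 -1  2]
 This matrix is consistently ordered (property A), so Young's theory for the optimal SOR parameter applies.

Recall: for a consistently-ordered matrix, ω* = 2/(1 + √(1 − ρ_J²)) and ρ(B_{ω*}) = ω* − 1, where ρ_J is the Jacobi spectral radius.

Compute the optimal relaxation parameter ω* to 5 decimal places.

n=25: λ(B_J) = 1 − λ(A)/2 = cos(kπ/26); k=1 gives ρ_J = 0.99271.
root = sin(π/26) = 0.120537  (since 1−cos² = sin²).
So ω* = 2/1.120537 = 1.78486 (Young).
ρ_SOR = ω* − 1 = 1.78486 − 1 = 0.78486.

ω* = 1.78486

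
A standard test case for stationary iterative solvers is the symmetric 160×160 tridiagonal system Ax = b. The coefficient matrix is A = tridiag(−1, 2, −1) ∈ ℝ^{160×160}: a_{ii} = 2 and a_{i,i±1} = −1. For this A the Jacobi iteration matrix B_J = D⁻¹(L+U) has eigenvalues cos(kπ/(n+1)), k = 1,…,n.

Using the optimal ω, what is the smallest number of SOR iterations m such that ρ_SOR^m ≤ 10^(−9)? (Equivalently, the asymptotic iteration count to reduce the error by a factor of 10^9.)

m = 531

B_J for the 160×160 system has eigenvalues cos(kπ/161); ρ_J = cos(π/161) = 0.9998096.
1 − cos²(π/161) = sin²(π/161) ⇒ √(1−ρ_J²) = sin(π/161) = 0.0195118.
So ω* = 2/1.0195118 = 1.9617232 (Young).
At ω = 1.9617232 every |λ(B_ω)| = ω−1, so ρ_SOR = 0.9617232.
For 9 digits: m = 9·ln10 / (−ln 0.9617232) = 20.7233/0.0390286 = 530.977; round up → m = 531.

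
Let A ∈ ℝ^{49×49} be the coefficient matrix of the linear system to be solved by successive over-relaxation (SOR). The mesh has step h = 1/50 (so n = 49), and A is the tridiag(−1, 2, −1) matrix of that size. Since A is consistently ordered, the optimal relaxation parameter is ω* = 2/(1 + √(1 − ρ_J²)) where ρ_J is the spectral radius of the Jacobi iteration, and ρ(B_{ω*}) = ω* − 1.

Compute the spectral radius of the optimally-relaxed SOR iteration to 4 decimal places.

ρ_SOR = 0.8818

n=49: λ(B_J) = 1 − λ(A)/2 = cos(kπ/50); k=1 gives ρ_J = 0.9980.
root = sin(π/50) = 0.06279  (since 1−cos² = sin²).
So ω* = 2/1.06279 = 1.8818 (Young).
Hence ρ(B_{ω*}) = 1.8818 − 1 = 0.8818.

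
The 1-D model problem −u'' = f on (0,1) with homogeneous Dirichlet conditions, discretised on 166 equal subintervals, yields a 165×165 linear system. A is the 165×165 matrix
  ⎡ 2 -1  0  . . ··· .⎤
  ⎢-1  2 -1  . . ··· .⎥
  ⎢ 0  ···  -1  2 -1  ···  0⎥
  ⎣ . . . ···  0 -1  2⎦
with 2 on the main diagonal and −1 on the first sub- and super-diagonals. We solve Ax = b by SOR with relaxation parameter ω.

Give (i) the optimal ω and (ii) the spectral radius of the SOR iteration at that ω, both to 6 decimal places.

ω* = 1.962855, ρ_SOR = 0.962855

ρ_J = max_k |cos(kπ/166)| = cos(π/166) = 0.999821
1 − cos²(π/166) = sin²(π/166) ⇒ √(1−ρ_J²) = sin(π/166) = 0.0189241.
ω* = 2 / (1 + 0.0189241) = 2 / 1.0189241 ≈ 1.962855.
ρ(B_{ω*}) = ω*−1 = 0.962855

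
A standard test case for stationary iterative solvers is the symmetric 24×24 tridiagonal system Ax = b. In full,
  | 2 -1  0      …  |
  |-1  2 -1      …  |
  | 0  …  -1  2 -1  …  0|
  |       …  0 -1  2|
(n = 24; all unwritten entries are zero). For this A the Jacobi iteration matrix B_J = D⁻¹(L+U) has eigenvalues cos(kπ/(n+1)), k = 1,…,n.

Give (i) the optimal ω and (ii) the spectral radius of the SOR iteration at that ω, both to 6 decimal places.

ω* = 1.777251, ρ_SOR = 0.777251

n=24: λ(B_J) = 1 − λ(A)/2 = cos(kπ/25); k=1 gives ρ_J = 0.992115.
√(1−ρ_J²) simplifies to sin(π/25) = 0.1253332.
Then 2/(1+√(1−ρ_J²)) = 2/(1+0.1253332); ω* = 2/1.1253332 = 1.777251.
and ρ(B_{ω*}) = 1.777251 − 1 = 0.777251.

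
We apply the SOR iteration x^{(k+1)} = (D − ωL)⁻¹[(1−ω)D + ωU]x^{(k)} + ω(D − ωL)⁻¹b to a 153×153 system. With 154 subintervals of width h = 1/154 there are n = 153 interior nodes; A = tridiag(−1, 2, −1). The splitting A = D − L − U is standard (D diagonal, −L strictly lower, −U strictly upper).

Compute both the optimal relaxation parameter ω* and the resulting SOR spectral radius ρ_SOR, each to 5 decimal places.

spectrum of D⁻¹(L+U) = {cos(kπ/154) : 1≤k≤153}; ρ_J = cos(π/154) = 0.99979.
root = sin(π/154) = 0.020399  (since 1−cos² = sin²).
So ω* = 2/1.020399 = 1.96002 (Young).
At ω = 1.96002 every |λ(B_ω)| = ω−1, so ρ_SOR = 0.96002.

ω* = 1.96002, ρ_SOR = 0.96002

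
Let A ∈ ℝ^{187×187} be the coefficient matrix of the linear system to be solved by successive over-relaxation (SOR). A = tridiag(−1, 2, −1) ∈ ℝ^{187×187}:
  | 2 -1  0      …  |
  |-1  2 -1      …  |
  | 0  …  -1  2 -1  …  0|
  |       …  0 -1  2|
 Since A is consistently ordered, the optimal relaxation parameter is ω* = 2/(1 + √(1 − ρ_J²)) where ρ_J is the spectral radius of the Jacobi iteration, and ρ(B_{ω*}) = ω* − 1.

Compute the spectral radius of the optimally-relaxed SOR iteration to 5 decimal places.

ρ_SOR = 0.96713

With n=187, ρ(Jacobi) = cos(π/188) = 0.99986.
root = sin(π/188) = 0.016710  (since 1−cos² = sin²).
ω* = 2/(1 + 0.016710) = 2/1.016710 = 1.96713.
ρ(B_{ω*}) = ω*−1 = 0.96713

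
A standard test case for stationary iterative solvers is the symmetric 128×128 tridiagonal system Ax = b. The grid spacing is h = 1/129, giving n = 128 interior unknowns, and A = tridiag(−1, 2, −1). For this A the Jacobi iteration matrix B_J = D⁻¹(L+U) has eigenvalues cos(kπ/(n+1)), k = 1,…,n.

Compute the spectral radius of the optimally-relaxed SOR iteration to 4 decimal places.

ρ_SOR = 0.9525

ρ_J = max_k |cos(kπ/129)| = cos(π/129) = 0.9997
√(1−ρ_J²) simplifies to sin(π/129) = 0.02435.
Then 2/(1+√(1−ρ_J²)) = 2/(1+0.02435); ω* = 2/1.02435 = 1.9525.
ρ_SOR = ω* − 1 ≈ 0.9525.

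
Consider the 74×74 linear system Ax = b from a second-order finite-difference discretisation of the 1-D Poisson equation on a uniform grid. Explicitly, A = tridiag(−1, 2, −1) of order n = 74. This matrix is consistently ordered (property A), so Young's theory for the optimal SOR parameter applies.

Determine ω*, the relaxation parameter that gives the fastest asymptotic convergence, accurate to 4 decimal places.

B_J for the 74×74 system has eigenvalues cos(kπ/75); ρ_J = cos(π/75) = 0.9991.
√(1−ρ_J²) = |sin(π/75)| = 0.04188
So ω* = 2/1.04188 = 1.9196 (Young).
ρ_SOR = ω* − 1 ≈ 0.9196.

ω* = 1.9196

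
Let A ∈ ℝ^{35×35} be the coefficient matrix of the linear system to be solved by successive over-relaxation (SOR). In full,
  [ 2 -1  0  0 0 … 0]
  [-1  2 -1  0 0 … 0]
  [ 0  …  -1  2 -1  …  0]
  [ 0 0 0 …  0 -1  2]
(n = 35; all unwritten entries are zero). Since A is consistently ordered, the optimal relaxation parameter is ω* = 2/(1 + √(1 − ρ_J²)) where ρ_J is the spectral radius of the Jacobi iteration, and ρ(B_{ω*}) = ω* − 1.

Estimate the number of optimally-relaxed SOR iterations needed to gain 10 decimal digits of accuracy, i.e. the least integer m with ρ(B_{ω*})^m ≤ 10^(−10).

[ρ_J] n=35: ρ(B_J) = cos(π/(n+1)) = cos(π/36) = 0.9961947.
√(1−ρ_J²) simplifies to sin(π/36) = 0.0871557.
ω* = 2/(1 + 0.0871557) = 2/1.0871557 = 1.8396629.
and ρ(B_{ω*}) = 1.8396629 − 1 = 0.8396629.
m ≥ 10·ln10 / (−ln 0.8396629) = 131.761; smallest integer m = 132.

m = 132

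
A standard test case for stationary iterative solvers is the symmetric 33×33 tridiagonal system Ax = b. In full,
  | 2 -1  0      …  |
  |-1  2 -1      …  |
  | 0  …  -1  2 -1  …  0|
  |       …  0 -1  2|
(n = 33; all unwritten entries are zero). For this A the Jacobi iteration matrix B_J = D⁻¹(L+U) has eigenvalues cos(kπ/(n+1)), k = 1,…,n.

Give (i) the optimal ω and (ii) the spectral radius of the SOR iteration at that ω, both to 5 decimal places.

ω* = 1.83105, ρ_SOR = 0.83105

With n=33, ρ(Jacobi) = cos(π/34) = 0.99573.
root = sin(π/34) = 0.092268  (since 1−cos² = sin²).
ω* = 2 / (1 + 0.092268) = 2 / 1.092268 ≈ 1.83105.
Hence ρ(B_{ω*}) = 1.83105 − 1 = 0.83105.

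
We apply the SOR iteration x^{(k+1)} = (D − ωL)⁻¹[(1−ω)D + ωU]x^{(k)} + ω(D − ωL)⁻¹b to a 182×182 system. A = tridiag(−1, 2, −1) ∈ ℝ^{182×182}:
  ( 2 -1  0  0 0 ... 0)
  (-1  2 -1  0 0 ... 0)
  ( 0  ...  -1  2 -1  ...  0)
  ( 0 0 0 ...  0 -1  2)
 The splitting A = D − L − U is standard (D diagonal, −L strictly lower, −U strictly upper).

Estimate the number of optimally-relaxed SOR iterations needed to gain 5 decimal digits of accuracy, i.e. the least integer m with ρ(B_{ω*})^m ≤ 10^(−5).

m = 336

With n=182, ρ(Jacobi) = cos(π/183) = 0.9998526.
root = sin(π/183) = 0.0171663  (since 1−cos² = sin²).
Then 2/(1+√(1−ρ_J²)) = 2/(1+0.0171663); ω* = 2/1.0171663 = 1.9662468.
At ω = 1.9662468 every |λ(B_ω)| = ω−1, so ρ_SOR = 0.9662468.
5·ln10 = 11.5129; −ln(0.9662468) = 0.034336; m = ⌈11.5129/0.034336⌉ = ⌈335.301⌉ = 336.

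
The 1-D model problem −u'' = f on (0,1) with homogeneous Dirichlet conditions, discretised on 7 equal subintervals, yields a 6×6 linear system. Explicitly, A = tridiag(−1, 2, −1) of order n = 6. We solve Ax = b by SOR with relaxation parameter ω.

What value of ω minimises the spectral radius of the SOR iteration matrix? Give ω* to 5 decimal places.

ω* = 1.39481

ρ_J = max_k |cos(kπ/7)| = cos(π/7) = 0.90097
√(1−ρ_J²) = |sin(π/7)| = 0.433884
Young: ω* = 2/(1+√(1−ρ_J²)) = 2/(1+0.433884) = 2/1.433884 = 1.39481.
ρ(B_{ω*}) = ω*−1 = 0.39481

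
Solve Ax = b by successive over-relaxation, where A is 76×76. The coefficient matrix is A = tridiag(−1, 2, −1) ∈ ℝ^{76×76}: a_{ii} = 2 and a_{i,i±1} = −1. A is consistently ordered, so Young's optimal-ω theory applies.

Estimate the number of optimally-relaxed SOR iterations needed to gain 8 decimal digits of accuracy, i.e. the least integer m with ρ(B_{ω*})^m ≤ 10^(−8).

m = 226

B_J for the 76×76 system has eigenvalues cos(kπ/77); ρ_J = cos(π/77) = 0.9991678.
1 − cos²(π/77) = sin²(π/77) ⇒ √(1−ρ_J²) = sin(π/77) = 0.0407886.
So ω* = 2/1.0407886 = 1.9216198 (Young).
ρ_SOR = ω* − 1 ≈ 0.9216198.
m ≥ 8·ln10 / (−ln 0.9216198) = 225.682; smallest integer m = 226.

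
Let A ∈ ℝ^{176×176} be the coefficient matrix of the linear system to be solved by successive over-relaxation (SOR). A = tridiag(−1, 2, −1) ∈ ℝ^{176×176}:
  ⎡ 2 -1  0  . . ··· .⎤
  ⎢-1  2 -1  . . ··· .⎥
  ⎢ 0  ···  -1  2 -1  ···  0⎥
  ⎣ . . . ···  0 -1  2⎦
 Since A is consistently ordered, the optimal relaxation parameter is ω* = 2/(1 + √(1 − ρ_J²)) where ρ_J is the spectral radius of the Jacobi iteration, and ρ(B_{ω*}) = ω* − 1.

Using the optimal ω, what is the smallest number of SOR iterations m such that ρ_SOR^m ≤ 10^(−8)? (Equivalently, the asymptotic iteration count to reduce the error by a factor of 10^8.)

m = 519

ρ_J = max_k |cos(kπ/177)| = cos(π/177) = 0.9998425
√(1−ρ_J²) simplifies to sin(π/177) = 0.0177482.
Then 2/(1+√(1−ρ_J²)) = 2/(1+0.0177482); ω* = 2/1.0177482 = 1.9651226.
ρ(B_{ω*}) = ω*−1 = 0.9651226
For 8 digits: m = 8·ln10 / (−ln 0.9651226) = 18.4207/0.0355001 = 518.891; round up → m = 519.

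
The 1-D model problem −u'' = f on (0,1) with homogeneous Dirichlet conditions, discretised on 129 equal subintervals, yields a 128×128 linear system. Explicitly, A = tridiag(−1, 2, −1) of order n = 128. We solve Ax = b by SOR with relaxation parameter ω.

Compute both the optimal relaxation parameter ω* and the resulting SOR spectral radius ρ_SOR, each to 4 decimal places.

ω* = 1.9525, ρ_SOR = 0.9525

spectrum of D⁻¹(L+U) = {cos(kπ/129) : 1≤k≤128}; ρ_J = cos(π/129) = 0.9997.
√(1−ρ_J²) simplifies to sin(π/129) = 0.02435.
ω* = 2 / (1 + 0.02435) = 2 / 1.02435 ≈ 1.9525.
[ρ_SOR] ω* − 1 = 0.9525.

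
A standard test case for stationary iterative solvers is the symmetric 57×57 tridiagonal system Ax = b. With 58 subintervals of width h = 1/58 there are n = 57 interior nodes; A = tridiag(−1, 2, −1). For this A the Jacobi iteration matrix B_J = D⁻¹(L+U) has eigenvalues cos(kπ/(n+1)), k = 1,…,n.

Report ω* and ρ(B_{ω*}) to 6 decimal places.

ω* = 1.897283, ρ_SOR = 0.897283

spectrum of D⁻¹(L+U) = {cos(kπ/58) : 1≤k≤57}; ρ_J = cos(π/58) = 0.998533.
1 − cos²(π/58) = sin²(π/58) ⇒ √(1−ρ_J²) = sin(π/58) = 0.0541389.
ω* = 2/(1+0.0541389) = 1.897283
ρ_SOR = ω* − 1 ≈ 0.897283.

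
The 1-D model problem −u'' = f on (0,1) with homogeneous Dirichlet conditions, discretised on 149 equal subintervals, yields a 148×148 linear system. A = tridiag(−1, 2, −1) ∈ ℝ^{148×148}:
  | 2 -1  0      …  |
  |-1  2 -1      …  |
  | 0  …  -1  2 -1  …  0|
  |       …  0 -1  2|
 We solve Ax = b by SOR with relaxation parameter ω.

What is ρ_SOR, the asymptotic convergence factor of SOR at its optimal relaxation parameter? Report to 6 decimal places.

ρ_SOR = 0.958705

n=148: λ(B_J) = 1 − λ(A)/2 = cos(kπ/149); k=1 gives ρ_J = 0.999778.
1 − cos²(π/149) = sin²(π/149) ⇒ √(1−ρ_J²) = sin(π/149) = 0.0210830.
ω* = 2/(1+0.0210830) = 1.958705
ρ_SOR = ω* − 1 = 1.958705 − 1 = 0.958705.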